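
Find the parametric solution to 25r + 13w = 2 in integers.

Step 1: Compute gcd(25, 13) = 1.
Since 1 divides 2, solutions exist.

Step 2: Find a particular solution using extended Euclidean algorithm.
We get r₀ = -2, w₀ = 4.
Check: 25*-2 + 13*4 = 2 = 2 ✓

Step 3: Write the general solution.
r = -2 + (13/1)t = -2 + 13t
w = 4 - (25/1)t = 4 - 25t
for any integer t.

r = -2 + 13t, w = 4 - 25t for integer t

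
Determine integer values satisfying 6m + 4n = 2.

Step 1: Check solvability.
gcd(6, 4) = 2
Since 2 divides 2, solutions exist.

Step 2: Apply extended Euclidean algorithm to find gcd.
We find integers such that 6*x0 + 4*y0 = 2

Step 3: Scale the particular solution.
Multiply by 2/2 = 1:
m = 1, n = -1

Step 4: Verify.
6*(1) + 4*(-1) = 2 = 2 ✓

m = 1, n = -1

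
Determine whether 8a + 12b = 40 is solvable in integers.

Step 1: Compute gcd(8, 12).
gcd(8, 12) = 4

Step 2: Check divisibility.
Does 4 divide 40? 40 = 4 x 10, so yes.

By the theorem on linear Diophantine equations, 8a + 12b = 40 has integer solutions if and only if gcd(8, 12) divides 40. Since 4 | 40, solutions exist.

Yes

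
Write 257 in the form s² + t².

We need to find integers s, t > 0 such that s² + t² = 257.
Trying s = 1: t² = 257 - 1² = 257 - 1 = 256
t = 16
Check: 1² + 16² = 1 + 256 = 257 ✓

257 = 1² + 16²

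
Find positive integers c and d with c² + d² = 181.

We need to find integers c, d > 0 such that c² + d² = 181.
Trying c = 9: d² = 181 - 9² = 181 - 81 = 100
d = 10
Check: 9² + 10² = 81 + 100 = 181 ✓

181 = 9² + 10²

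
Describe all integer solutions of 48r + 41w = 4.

Step 1: Compute gcd(48, 41) = 1.
Since 1 divides 4, solutions exist.

Step 2: Find a particular solution using extended Euclidean algorithm.
We get r₀ = 24, w₀ = -28.
Check: 48*24 + 41*-28 = 4 = 4 ✓

Step 3: Write the general solution.
r = 24 + (41/1)t = 24 + 41t
w = -28 - (48/1)t = -28 - 48t
for any integer t.

r = 24 + 41t, w = -28 - 48t for integer t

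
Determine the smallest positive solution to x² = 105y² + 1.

We seek the smallest positive integers (x, y) with x² - 105y² = 1, i.e., x² = 105y² + 1.
Try successive y values:
y = 1: x² = 105·1² + 1 = 106, not a perfect square
y = 2: x² = 105·2² + 1 = 421, not a perfect square
y = 3: x² = 105·3² + 1 = 946, not a perfect square
... continuing the search (or via continued fractions) ...
y = 4: x² = 105·4² + 1 = 1681, x = 41 ✓

Verify: 41² - 105·4² = 1681 - 1680 = 1 ✓

x = 41, y = 4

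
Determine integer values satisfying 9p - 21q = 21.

Step 1: Check solvability.
gcd(9, 21) = 3
Since 3 divides 21, solutions exist.

Step 2: Apply extended Euclidean algorithm to find gcd.
We find integers such that 9*x0 + 21*y0 = 3

Step 3: Scale the particular solution.
Multiply by 21/3 = 7:
p = -14, q = -7

Step 4: Verify.
9*(-14) - 21*(-7) = 21 = 21 ✓

p = -14, q = -7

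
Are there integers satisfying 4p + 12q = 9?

Step 1: Compute gcd(4, 12).
gcd(4, 12) = 4

Step 2: Check divisibility.
Does 4 divide 9? 9 = 4 x 2 + 1, so no.

By the theorem on linear Diophantine equations, 4p + 12q = 9 has integer solutions if and only if gcd(4, 12) divides 9. Since 4 does not divide 9, no solutions exist.

No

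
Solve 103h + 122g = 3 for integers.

Step 1: Check solvability.
gcd(103, 122) = 1
Since 1 divides 3, solutions exist.

Step 2: Apply extended Euclidean algorithm to find gcd.
We find integers such that 103*x0 + 122*y0 = 1

Step 3: Scale the particular solution.
Multiply by 3/1 = 3:
h = -135, g = 114

Step 4: Verify.
103*(-135) + 122*(114) = 3 = 3 ✓

h = -135, g = 114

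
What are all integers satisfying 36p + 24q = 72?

Step 1: Compute gcd(36, 24) = 12.
Since 12 divides 72, solutions exist.

Step 2: Find a particular solution using extended Euclidean algorithm.
We get p₀ = 6, q₀ = -6.
Check: 36*6 + 24*-6 = 72 = 72 ✓

Step 3: Write the general solution.
p = 6 + (24/12)t = 6 + 2t
q = -6 - (36/12)t = -6 - 3t
for any integer t.

p = 6 + 2t, q = -6 - 3t for integer t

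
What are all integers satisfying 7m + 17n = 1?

Step 1: Compute gcd(7, 17) = 1.
Since 1 divides 1, solutions exist.

Step 2: Find a particular solution using extended Euclidean algorithm.
We get m₀ = 5, n₀ = -2.
Check: 7*5 + 17*-2 = 1 = 1 ✓

Step 3: Write the general solution.
m = 5 + (17/1)t = 5 + 17t
n = -2 - (7/1)t = -2 - 7t
for any integer t.

m = 5 + 17t, n = -2 - 7t for integer t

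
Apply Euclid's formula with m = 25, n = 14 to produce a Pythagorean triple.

a = m² - n² = 25² - 14² = 625 - 196 = 429
b = 2mn = 2·25·14 = 700
c = m² + n² = 625 + 196 = 821
Verify: 429² + 700² = 184041 + 490000 = 674041 = 821² ✓

(429, 700, 821)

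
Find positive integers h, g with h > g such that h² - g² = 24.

Factor: h² - g² = (h+g)(h-g) = 24.
We need two factors of 24 with the same parity.
Use h+g = 12 and h-g = 2 (product 12·2 = 24).
Adding: 2h = 14, so h = 7.
Subtracting: 2g = 10, so g = 5.
Check: 7² - 5² = 49 - 25 = 24 ✓

h = 7, g = 5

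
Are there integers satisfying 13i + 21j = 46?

Step 1: Compute gcd(13, 21).
gcd(13, 21) = 1

Step 2: Check divisibility.
Does 1 divide 46? 46 = 1 x 46, so yes.

By the theorem on linear Diophantine equations, 13i + 21j = 46 has integer solutions if and only if gcd(13, 21) divides 46. Since 1 | 46, solutions exist.

Yes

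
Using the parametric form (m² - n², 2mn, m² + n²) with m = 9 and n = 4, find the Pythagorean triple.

a = m² - n² = 9² - 4² = 81 - 16 = 65
b = 2mn = 2·9·4 = 72
c = m² + n² = 81 + 16 = 97
Verify: 65² + 72² = 4225 + 5184 = 9409 = 97² ✓

(65, 72, 97)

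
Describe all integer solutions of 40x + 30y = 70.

Step 1: Compute gcd(40, 30) = 10.
Since 10 divides 70, solutions exist.

Step 2: Find a particular solution using extended Euclidean algorithm.
We get x₀ = 7, y₀ = -7.
Check: 40*7 + 30*-7 = 70 = 70 ✓

Step 3: Write the general solution.
x = 7 + (30/10)t = 7 + 3t
y = -7 - (40/10)t = -7 - 4t
for any integer t.

x = 7 + 3t, y = -7 - 4t for integer t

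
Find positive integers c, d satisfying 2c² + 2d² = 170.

Try small values of c and check whether (170 - 2c²)/2 is a perfect square.
c = 6: 2·6² = 72, so 2d² = 170 - 72 = 98, giving d² = 49, d = 7.
Check: 2·6² + 2·7² = 72 + 98 = 170 ✓

c = 6, d = 7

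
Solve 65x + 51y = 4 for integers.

Step 1: Check solvability.
gcd(65, 51) = 1
Since 1 divides 4, solutions exist.

Step 2: Apply extended Euclidean algorithm to find gcd.
We find integers such that 65*x0 + 51*y0 = 1

Step 3: Scale the particular solution.
Multiply by 4/1 = 4:
x = 44, y = -56

Step 4: Verify.
65*(44) + 51*(-56) = 4 = 4 ✓

x = 44, y = -56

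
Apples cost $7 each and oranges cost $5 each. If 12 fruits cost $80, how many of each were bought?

Let a = apples, o = oranges.
a + o = 12
7a + 5o = 80
Substitute o = 12 - a:
7a + 5(12 - a) = 80
(7 - 5)a = 80 - 60
2a = 20
a = 10, o = 12 - 10 = 2

Apples: 10, Oranges: 2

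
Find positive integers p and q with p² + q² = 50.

We need to find integers p, q > 0 such that p² + q² = 50.
Trying p = 1: q² = 50 - 1² = 50 - 1 = 49
q = 7
Check: 1² + 7² = 1 + 49 = 50 ✓

50 = 1² + 7²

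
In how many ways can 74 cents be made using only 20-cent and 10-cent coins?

We need non-negative integers (x, y) with 20x + 10y = 74.
For each x from 0 to 3, check if (74 - 20x) is a non-negative multiple of 10.
Solutions (x, y): none
Count: 0

0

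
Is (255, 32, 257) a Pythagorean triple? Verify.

Compute a² + b² = 255² + 32² = 65025 + 1024 = 66049
Compute c² = 257² = 66049
Since 66049 = 66049, confirmed.

Yes, it is a Pythagorean triple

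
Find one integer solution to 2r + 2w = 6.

Step 1: Check solvability.
gcd(2, 2) = 2
Since 2 divides 6, solutions exist.

Step 2: Apply extended Euclidean algorithm to find gcd.
We find integers such that 2*x0 + 2*y0 = 2

Step 3: Scale the particular solution.
Multiply by 6/2 = 3:
r = 0, w = 3

Step 4: Verify.
2*(0) + 2*(3) = 6 = 6 ✓

r = 0, w = 3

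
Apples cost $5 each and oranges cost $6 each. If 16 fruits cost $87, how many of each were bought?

Let a = apples, o = oranges.
a + o = 16
5a + 6o = 87
Substitute o = 16 - a:
5a + 6(16 - a) = 87
(5 - 6)a = 87 - 96
-1a = -9
a = 9, o = 16 - 9 = 7

Apples: 9, Oranges: 7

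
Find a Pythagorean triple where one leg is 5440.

We need the other leg and hypotenuse such that 5440² + x² = c².
Take x = 4500, c = 7060: 5440² + 4500² = 29593600 + 20250000 = 49843600 = 7060² ✓
Triple: (4500, 5440, 7060)

(4500, 5440, 7060)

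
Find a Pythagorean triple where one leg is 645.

We need the other leg and hypotenuse such that 645² + x² = c².
Take x = 4600, c = 4645: 645² + 4600² = 416025 + 21160000 = 21576025 = 4645² ✓
Triple: (645, 4600, 4645)

(645, 4600, 4645)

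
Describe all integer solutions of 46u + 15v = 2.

Step 1: Compute gcd(46, 15) = 1.
Since 1 divides 2, solutions exist.

Step 2: Find a particular solution using extended Euclidean algorithm.
We get u₀ = 2, v₀ = -6.
Check: 46*2 + 15*-6 = 2 = 2 ✓

Step 3: Write the general solution.
u = 2 + (15/1)t = 2 + 15t
v = -6 - (46/1)t = -6 - 46t
for any integer t.

u = 2 + 15t, v = -6 - 46t for integer t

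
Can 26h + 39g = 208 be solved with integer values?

Step 1: Compute gcd(26, 39).
gcd(26, 39) = 13

Step 2: Check divisibility.
Does 13 divide 208? 208 = 13 x 16, so yes.

By the theorem on linear Diophantine equations, 26h + 39g = 208 has integer solutions if and only if gcd(26, 39) divides 208. Since 13 | 208, solutions exist.

Yes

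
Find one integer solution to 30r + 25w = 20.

Step 1: Check solvability.
gcd(30, 25) = 5
Since 5 divides 20, solutions exist.

Step 2: Apply extended Euclidean algorithm to find gcd.
We find integers such that 30*x0 + 25*y0 = 5

Step 3: Scale the particular solution.
Multiply by 20/5 = 4:
r = 4, w = -4

Step 4: Verify.
30*(4) + 25*(-4) = 20 = 20 ✓

r = 4, w = -4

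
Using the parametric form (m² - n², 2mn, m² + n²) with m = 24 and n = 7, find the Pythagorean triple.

a = m² - n² = 24² - 7² = 576 - 49 = 527
b = 2mn = 2·24·7 = 336
c = m² + n² = 576 + 49 = 625
Verify: 527² + 336² = 277729 + 112896 = 390625 = 625² ✓

(527, 336, 625)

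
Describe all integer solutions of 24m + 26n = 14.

Step 1: Compute gcd(24, 26) = 2.
Since 2 divides 14, solutions exist.

Step 2: Find a particular solution using extended Euclidean algorithm.
We get m₀ = -7, n₀ = 7.
Check: 24*-7 + 26*7 = 14 = 14 ✓

Step 3: Write the general solution.
m = -7 + (26/2)t = -7 + 13t
n = 7 - (24/2)t = 7 - 12t
for any integer t.

m = -7 + 13t, n = 7 - 12t for integer t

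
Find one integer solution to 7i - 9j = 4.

Step 1: Check solvability.
gcd(7, 9) = 1
Since 1 divides 4, solutions exist.

Step 2: Apply extended Euclidean algorithm to find gcd.
We find integers such that 7*x0 + 9*y0 = 1

Step 3: Scale the particular solution.
Multiply by 4/1 = 4:
i = 16, j = 12

Step 4: Verify.
7*(16) - 9*(12) = 4 = 4 ✓

i = 16, j = 12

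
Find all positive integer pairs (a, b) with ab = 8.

The positive divisors of 8 are: 1, 2, 4, 8.
Each divisor d gives the pair (d, 8/d):
(1, 8), (2, 4), (4, 2), (8, 1)

(1, 8), (2, 4), (4, 2), (8, 1)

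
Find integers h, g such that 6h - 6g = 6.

Step 1: Check solvability.
gcd(6, 6) = 6
Since 6 divides 6, solutions exist.

Step 2: Apply extended Euclidean algorithm to find gcd.
We find integers such that 6*x0 + 6*y0 = 6

Step 3: Scale the particular solution.
Multiply by 6/6 = 1:
h = 0, g = -1

Step 4: Verify.
6*(0) - 6*(-1) = 6 = 6 ✓

h = 0, g = -1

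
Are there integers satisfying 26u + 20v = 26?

Step 1: Compute gcd(26, 20).
gcd(26, 20) = 2

Step 2: Check divisibility.
Does 2 divide 26? 26 = 2 x 13, so yes.

By the theorem on linear Diophantine equations, 26u + 20v = 26 has integer solutions if and only if gcd(26, 20) divides 26. Since 2 | 26, solutions exist.

Yes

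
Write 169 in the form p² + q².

We need to find integers p, q > 0 such that p² + q² = 169.
Trying p = 5: q² = 169 - 5² = 169 - 25 = 144
q = 12
Check: 5² + 12² = 25 + 144 = 169 ✓

169 = 5² + 12²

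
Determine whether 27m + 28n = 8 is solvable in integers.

Step 1: Compute gcd(27, 28).
gcd(27, 28) = 1

Step 2: Check divisibility.
Does 1 divide 8? 8 = 1 x 8, so yes.

By the theorem on linear Diophantine equations, 27m + 28n = 8 has integer solutions if and only if gcd(27, 28) divides 8. Since 1 | 8, solutions exist.

Yes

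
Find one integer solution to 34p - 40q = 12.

Step 1: Check solvability.
gcd(34, 40) = 2
Since 2 divides 12, solutions exist.

Step 2: Apply extended Euclidean algorithm to find gcd.
We find integers such that 34*x0 + 40*y0 = 2

Step 3: Scale the particular solution.
Multiply by 12/2 = 6:
p = -42, q = -36

Step 4: Verify.
34*(-42) - 40*(-36) = 12 = 12 ✓

p = -42, q = -36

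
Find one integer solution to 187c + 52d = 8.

Step 1: Check solvability.
gcd(187, 52) = 1
Since 1 divides 8, solutions exist.

Step 2: Apply extended Euclidean algorithm to find gcd.
We find integers such that 187*x0 + 52*y0 = 1

Step 3: Scale the particular solution.
Multiply by 8/1 = 8:
c = -40, d = 144

Step 4: Verify.
187*(-40) + 52*(144) = 8 = 8 ✓

c = -40, d = 144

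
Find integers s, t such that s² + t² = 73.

We need to find integers s, t > 0 such that s² + t² = 73.
Trying s = 3: t² = 73 - 3² = 73 - 9 = 64
t = 8
Check: 3² + 8² = 9 + 64 = 73 ✓

73 = 3² + 8²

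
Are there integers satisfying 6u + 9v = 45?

Step 1: Compute gcd(6, 9).
gcd(6, 9) = 3

Step 2: Check divisibility.
Does 3 divide 45? 45 = 3 x 15, so yes.

By the theorem on linear Diophantine equations, 6u + 9v = 45 has integer solutions if and only if gcd(6, 9) divides 45. Since 3 | 45, solutions exist.

Yes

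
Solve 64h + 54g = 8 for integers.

Step 1: Check solvability.
gcd(64, 54) = 2
Since 2 divides 8, solutions exist.

Step 2: Apply extended Euclidean algorithm to find gcd.
We find integers such that 64*x0 + 54*y0 = 2

Step 3: Scale the particular solution.
Multiply by 8/2 = 4:
h = 44, g = -52

Step 4: Verify.
64*(44) + 54*(-52) = 8 = 8 ✓

h = 44, g = -52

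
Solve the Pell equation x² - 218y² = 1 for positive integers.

We seek the smallest positive integers (x, y) with x² - 218y² = 1, i.e., x² = 218y² + 1.
Try successive y values:
y = 1: x² = 218·1² + 1 = 219, not a perfect square
y = 2: x² = 218·2² + 1 = 873, not a perfect square
y = 3: x² = 218·3² + 1 = 1963, not a perfect square
... continuing the search (or via continued fractions) ...
y = 8534: x² = 218·8534² + 1 = 15876756009, x = 126003 ✓

Verify: 126003² - 218·8534² = 15876756009 - 15876756008 = 1 ✓

x = 126003, y = 8534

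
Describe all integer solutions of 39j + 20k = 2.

Step 1: Compute gcd(39, 20) = 1.
Since 1 divides 2, solutions exist.

Step 2: Find a particular solution using extended Euclidean algorithm.
We get j₀ = -2, k₀ = 4.
Check: 39*-2 + 20*4 = 2 = 2 ✓

Step 3: Write the general solution.
j = -2 + (20/1)t = -2 + 20t
k = 4 - (39/1)t = 4 - 39t
for any integer t.

j = -2 + 20t, k = 4 - 39t for integer t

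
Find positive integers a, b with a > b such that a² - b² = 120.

Factor: a² - b² = (a+b)(a-b) = 120.
We need two factors of 120 with the same parity.
Use a+b = 60 and a-b = 2 (product 60·2 = 120).
Adding: 2a = 62, so a = 31.
Subtracting: 2b = 58, so b = 29.
Check: 31² - 29² = 961 - 841 = 120 ✓

a = 31, b = 29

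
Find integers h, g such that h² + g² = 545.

We need to find integers h, g > 0 such that h² + g² = 545.
Trying h = 4: g² = 545 - 4² = 545 - 16 = 529
g = 23
Check: 4² + 23² = 16 + 529 = 545 ✓

545 = 4² + 23²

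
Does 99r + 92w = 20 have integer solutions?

Step 1: Compute gcd(99, 92).
gcd(99, 92) = 1

Step 2: Check divisibility.
Does 1 divide 20? 20 = 1 x 20, so yes.

By the theorem on linear Diophantine equations, 99r + 92w = 20 has integer solutions if and only if gcd(99, 92) divides 20. Since 1 | 20, solutions exist.

Yes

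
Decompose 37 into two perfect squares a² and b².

We need to find integers a, b > 0 such that a² + b² = 37.
Trying a = 1: b² = 37 - 1² = 37 - 1 = 36
b = 6
Check: 1² + 6² = 1 + 36 = 37 ✓

37 = 1² + 6²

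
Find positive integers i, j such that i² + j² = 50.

Search for i with 50 - i² a perfect square.
i = 1: 50 - 1² = 50 - 1 = 49 = 7² ✓
So i = 1, j = 7.

i = 1, j = 7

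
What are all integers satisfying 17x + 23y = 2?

Step 1: Compute gcd(17, 23) = 1.
Since 1 divides 2, solutions exist.

Step 2: Find a particular solution using extended Euclidean algorithm.
We get x₀ = -8, y₀ = 6.
Check: 17*-8 + 23*6 = 2 = 2 ✓

Step 3: Write the general solution.
x = -8 + (23/1)t = -8 + 23t
y = 6 - (17/1)t = 6 - 17t
for any integer t.

x = -8 + 23t, y = 6 - 17t for integer t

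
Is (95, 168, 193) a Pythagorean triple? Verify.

Compute a² + b² = 95² + 168² = 9025 + 28224 = 37249
Compute c² = 193² = 37249
Since 37249 = 37249, confirmed.

Yes, it is a Pythagorean triple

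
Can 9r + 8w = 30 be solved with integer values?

Step 1: Compute gcd(9, 8).
gcd(9, 8) = 1

Step 2: Check divisibility.
Does 1 divide 30? 30 = 1 x 30, so yes.

By the theorem on linear Diophantine equations, 9r + 8w = 30 has integer solutions if and only if gcd(9, 8) divides 30. Since 1 | 30, solutions exist.

Yes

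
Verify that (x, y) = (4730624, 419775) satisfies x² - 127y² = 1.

Compute x² = 4730624² = 22378803429376
Compute 127y² = 127·419775² = 127·176211050625 = 22378803429375
x² - 127y² = 22378803429376 - 22378803429375 = 1
Since this equals 1, (4730624, 419775) is a solution.

Yes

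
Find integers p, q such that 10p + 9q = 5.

Step 1: Check solvability.
gcd(10, 9) = 1
Since 1 divides 5, solutions exist.

Step 2: Apply extended Euclidean algorithm to find gcd.
We find integers such that 10*x0 + 9*y0 = 1

Step 3: Scale the particular solution.
Multiply by 5/1 = 5:
p = 5, q = -5

Step 4: Verify.
10*(5) + 9*(-5) = 5 = 5 ✓

p = 5, q = -5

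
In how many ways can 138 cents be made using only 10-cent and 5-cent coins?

We need non-negative integers (x, y) with 10x + 5y = 138.
For each x from 0 to 13, check if (138 - 10x) is a non-negative multiple of 5.
Solutions (x, y): none
Count: 0

0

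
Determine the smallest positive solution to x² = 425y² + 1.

We seek the smallest positive integers (x, y) with x² - 425y² = 1, i.e., x² = 425y² + 1.
Try successive y values:
y = 1: x² = 425·1² + 1 = 426, not a perfect square
y = 2: x² = 425·2² + 1 = 1701, not a perfect square
y = 3: x² = 425·3² + 1 = 3826, not a perfect square
... continuing the search (or via continued fractions) ...
y = 6968: x² = 425·6968² + 1 = 20635035201, x = 143649 ✓

Verify: 143649² - 425·6968² = 20635035201 - 20635035200 = 1 ✓

x = 143649, y = 6968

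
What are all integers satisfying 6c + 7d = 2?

Step 1: Compute gcd(6, 7) = 1.
Since 1 divides 2, solutions exist.

Step 2: Find a particular solution using extended Euclidean algorithm.
We get c₀ = -2, d₀ = 2.
Check: 6*-2 + 7*2 = 2 = 2 ✓

Step 3: Write the general solution.
c = -2 + (7/1)t = -2 + 7t
d = 2 - (6/1)t = 2 - 6t
for any integer t.

c = -2 + 7t, d = 2 - 6t for integer t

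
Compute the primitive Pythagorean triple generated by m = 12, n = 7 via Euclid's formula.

a = m² - n² = 144 - 49 = 95
b = 2mn = 2·12·7 = 168
c = m² + n² = 144 + 49 = 193
Verify: 95² + 168² = 9025 + 28224 = 37249 = 193² ✓

(95, 168, 193)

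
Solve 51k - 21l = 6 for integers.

Step 1: Check solvability.
gcd(51, 21) = 3
Since 3 divides 6, solutions exist.

Step 2: Apply extended Euclidean algorithm to find gcd.
We find integers such that 51*x0 + 21*y0 = 3

Step 3: Scale the particular solution.
Multiply by 6/3 = 2:
k = -4, l = -10

Step 4: Verify.
51*(-4) - 21*(-10) = 6 = 6 ✓

k = -4, l = -10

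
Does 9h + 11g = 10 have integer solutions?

Step 1: Compute gcd(9, 11).
gcd(9, 11) = 1

Step 2: Check divisibility.
Does 1 divide 10? 10 = 1 x 10, so yes.

By the theorem on linear Diophantine equations, 9h + 11g = 10 has integer solutions if and only if gcd(9, 11) divides 10. Since 1 | 10, solutions exist.

Yes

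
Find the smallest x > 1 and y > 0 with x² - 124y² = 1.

We seek the smallest positive integers (x, y) with x² - 124y² = 1, i.e., x² = 124y² + 1.
Try successive y values:
y = 1: x² = 124·1² + 1 = 125, not a perfect square
y = 2: x² = 124·2² + 1 = 497, not a perfect square
y = 3: x² = 124·3² + 1 = 1117, not a perfect square
... continuing the search (or via continued fractions) ...
y = 414960: x² = 124·414960² + 1 = 21351783398401, x = 4620799 ✓

Verify: 4620799² - 124·414960² = 21351783398401 - 21351783398400 = 1 ✓

x = 4620799, y = 414960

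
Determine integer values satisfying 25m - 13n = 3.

Step 1: Check solvability.
gcd(25, 13) = 1
Since 1 divides 3, solutions exist.

Step 2: Apply extended Euclidean algorithm to find gcd.
We find integers such that 25*x0 + 13*y0 = 1

Step 3: Scale the particular solution.
Multiply by 3/1 = 3:
m = -3, n = -6

Step 4: Verify.
25*(-3) - 13*(-6) = 3 = 3 ✓

m = -3, n = -6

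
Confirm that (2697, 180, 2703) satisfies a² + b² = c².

Compute a² + b² = 2697² + 180² = 7273809 + 32400 = 7306209
Compute c² = 2703² = 7306209
Since 7306209 = 7306209, confirmed.

Yes, it is a Pythagorean triple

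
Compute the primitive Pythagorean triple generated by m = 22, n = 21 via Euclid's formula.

a = m² - n² = 22² - 21² = 484 - 441 = 43
b = 2mn = 2·22·21 = 924
c = m² + n² = 484 + 441 = 925
Verify: 43² + 924² = 1849 + 853776 = 855625 = 925² ✓

(43, 924, 925)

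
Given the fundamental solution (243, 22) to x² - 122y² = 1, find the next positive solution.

Solutions to x² - Dy² = 1 are generated by powers of (x₀ + y₀√D).
The next solution satisfies x₁ + y₁√122 = (x₀ + y₀√122)², giving:
x₁ = x₀² + 122y₀² = 243² + 122·22² = 59049 + 59048 = 118097
y₁ = 2x₀y₀ = 2·243·22 = 10692

Verify: 118097² - 122·10692² = 13946901409 - 13946901408 = 1 ✓

x = 118097, y = 10692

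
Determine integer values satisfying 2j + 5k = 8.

Step 1: Check solvability.
gcd(2, 5) = 1
Since 1 divides 8, solutions exist.

Step 2: Apply extended Euclidean algorithm to find gcd.
We find integers such that 2*x0 + 5*y0 = 1

Step 3: Scale the particular solution.
Multiply by 8/1 = 8:
j = -16, k = 8

Step 4: Verify.
2*(-16) + 5*(8) = 8 = 8 ✓

j = -16, k = 8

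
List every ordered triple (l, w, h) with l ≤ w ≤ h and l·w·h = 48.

Iterate l from 1 to ⌊48^(1/3)⌋. For each l dividing 48, iterate w ≥ l with w dividing 48/l, and set h = 48/(l·w).
Triples found (9): (1×1×48), (1×2×24), (1×3×16), (1×4×12), (1×6×8), (2×2×12), (2×3×8), (2×4×6), (3×4×4)

(1×1×48), (1×2×24), (1×3×16), (1×4×12), (1×6×8), (2×2×12), (2×3×8), (2×4×6), (3×4×4)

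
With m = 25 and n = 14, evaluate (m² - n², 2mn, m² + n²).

a = m² - n² = 625 - 196 = 429
b = 2mn = 2·25·14 = 700
c = m² + n² = 625 + 196 = 821
Verify: 429² + 700² = 184041 + 490000 = 674041 = 821² ✓

(429, 700, 821)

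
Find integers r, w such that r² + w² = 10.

We need to find integers r, w > 0 such that r² + w² = 10.
Trying r = 1: w² = 10 - 1² = 10 - 1 = 9
w = 3
Check: 1² + 3² = 1 + 9 = 10 ✓

10 = 1² + 3²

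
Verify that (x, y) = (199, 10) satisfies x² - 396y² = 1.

Compute x² = 199² = 39601
Compute 396y² = 396·10² = 396·100 = 39600
x² - 396y² = 39601 - 39600 = 1
Since this equals 1, (199, 10) is a solution.

Yes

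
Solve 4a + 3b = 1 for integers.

Step 1: Check solvability.
gcd(4, 3) = 1
Since 1 divides 1, solutions exist.

Step 2: Apply extended Euclidean algorithm to find gcd.
We find integers such that 4*x0 + 3*y0 = 1

Step 3: Scale the particular solution.
Multiply by 1/1 = 1:
a = 1, b = -1

Step 4: Verify.
4*(1) + 3*(-1) = 1 = 1 ✓

a = 1, b = -1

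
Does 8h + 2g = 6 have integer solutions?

Step 1: Compute gcd(8, 2).
gcd(8, 2) = 2

Step 2: Check divisibility.
Does 2 divide 6? 6 = 2 x 3, so yes.

By the theorem on linear Diophantine equations, 8h + 2g = 6 has integer solutions if and only if gcd(8, 2) divides 6. Since 2 | 6, solutions exist.

Yes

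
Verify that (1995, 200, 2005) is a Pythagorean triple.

Compute a² + b²:
1995² + 200² = 3980025 + 40000 = 4020025
Compute c²:
2005² = 4020025
Since 4020025 = 4020025, it is a Pythagorean triple.

Yes, it is a Pythagorean triple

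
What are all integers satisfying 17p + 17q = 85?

Step 1: Compute gcd(17, 17) = 17.
Since 17 divides 85, solutions exist.

Step 2: Find a particular solution using extended Euclidean algorithm.
We get p₀ = 0, q₀ = 5.
Check: 17*0 + 17*5 = 85 = 85 ✓

Step 3: Write the general solution.
p = 0 + (17/17)t = 0 + 1t
q = 5 - (17/17)t = 5 - 1t
for any integer t.

p = 0 + 1t, q = 5 - 1t for integer t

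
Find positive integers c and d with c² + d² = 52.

We need to find integers c, d > 0 such that c² + d² = 52.
Trying c = 4: d² = 52 - 4² = 52 - 16 = 36
d = 6
Check: 4² + 6² = 16 + 36 = 52 ✓

52 = 4² + 6²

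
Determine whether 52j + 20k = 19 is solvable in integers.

Step 1: Compute gcd(52, 20).
gcd(52, 20) = 4

Step 2: Check divisibility.
Does 4 divide 19? 19 = 4 x 4 + 3, so no.

By the theorem on linear Diophantine equations, 52j + 20k = 19 has integer solutions if and only if gcd(52, 20) divides 19. Since 4 does not divide 19, no solutions exist.

No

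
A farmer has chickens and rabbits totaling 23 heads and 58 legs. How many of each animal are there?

Let c = chickens, r = rabbits.
Heads: c + r = 23
Legs: 2c + 4r = 58
From the first equation, c = 23 - r. Substitute:
2(23 - r) + 4r = 58
46 + 2r = 58
r = (58 - 46)/2 = 6
c = 23 - 6 = 17

Chickens: 17, Rabbits: 6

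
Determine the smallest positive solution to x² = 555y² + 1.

We seek the smallest positive integers (x, y) with x² - 555y² = 1, i.e., x² = 555y² + 1.
Try successive y values:
y = 1: x² = 555·1² + 1 = 556, not a perfect square
y = 2: x² = 555·2² + 1 = 2221, not a perfect square
y = 3: x² = 555·3² + 1 = 4996, not a perfect square
... continuing the search (or via continued fractions) ...
y = 77: x² = 555·77² + 1 = 3290596, x = 1814 ✓

Verify: 1814² - 555·77² = 3290596 - 3290595 = 1 ✓

x = 1814, y = 77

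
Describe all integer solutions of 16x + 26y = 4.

Step 1: Compute gcd(16, 26) = 2.
Since 2 divides 4, solutions exist.

Step 2: Find a particular solution using extended Euclidean algorithm.
We get x₀ = 10, y₀ = -6.
Check: 16*10 + 26*-6 = 4 = 4 ✓

Step 3: Write the general solution.
x = 10 + (26/2)t = 10 + 13t
y = -6 - (16/2)t = -6 - 8t
for any integer t.

x = 10 + 13t, y = -6 - 8t for integer t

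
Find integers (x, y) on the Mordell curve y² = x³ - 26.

Try small integer x values and check whether x³ - 26 is a perfect square.
x = 3: x³ - 26 = 3³ - 26 = 27 - 26 = 1
Is 1 a perfect square? 1² = 1 ✓
So (x, y) = (3, -1) is a solution.

x = 3, y = -1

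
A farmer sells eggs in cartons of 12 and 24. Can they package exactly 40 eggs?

We need non-negative a, b with 12a + 24b = 40.
gcd(12, 24) = 12, and 12 does not divide 40.
No integer solutions exist.

No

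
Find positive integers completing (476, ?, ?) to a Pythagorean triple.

We need the other leg and hypotenuse such that 476² + x² = c².
Take x = 93, c = 485: 476² + 93² = 226576 + 8649 = 235225 = 485² ✓
Triple: (93, 476, 485)

(93, 476, 485)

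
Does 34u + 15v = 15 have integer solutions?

Step 1: Compute gcd(34, 15).
gcd(34, 15) = 1

Step 2: Check divisibility.
Does 1 divide 15? 15 = 1 x 15, so yes.

By the theorem on linear Diophantine equations, 34u + 15v = 15 has integer solutions if and only if gcd(34, 15) divides 15. Since 1 | 15, solutions exist.

Yes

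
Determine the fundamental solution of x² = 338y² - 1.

We need x² = 338y² - 1. Try successive y:
y = 1: x² = 338·1² - 1 = 337, not a perfect square
y = 2: x² = 338·2² - 1 = 1351, not a perfect square
y = 3: x² = 338·3² - 1 = 3041, not a perfect square
...
y = 13: x² = 338·13² - 1 = 57121 = 239² ✓
Check: 239² - 338·13² = 57121 - 57122 = -1 ✓

x = 239, y = 13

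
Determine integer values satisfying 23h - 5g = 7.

Step 1: Check solvability.
gcd(23, 5) = 1
Since 1 divides 7, solutions exist.

Step 2: Apply extended Euclidean algorithm to find gcd.
We find integers such that 23*x0 + 5*y0 = 1

Step 3: Scale the particular solution.
Multiply by 7/1 = 7:
h = 14, g = 63

Step 4: Verify.
23*(14) - 5*(63) = 7 = 7 ✓

h = 14, g = 63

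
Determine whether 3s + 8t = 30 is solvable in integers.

Step 1: Compute gcd(3, 8).
gcd(3, 8) = 1

Step 2: Check divisibility.
Does 1 divide 30? 30 = 1 x 30, so yes.

By the theorem on linear Diophantine equations, 3s + 8t = 30 has integer solutions if and only if gcd(3, 8) divides 30. Since 1 | 30, solutions exist.

Yes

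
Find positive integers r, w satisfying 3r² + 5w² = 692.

Try small values of r and check whether (692 - 3r²)/5 is a perfect square.
r = 8: 3·8² = 192, so 5w² = 692 - 192 = 500, giving w² = 100, w = 10.
Check: 3·8² + 5·10² = 192 + 500 = 692 ✓

r = 8, w = 10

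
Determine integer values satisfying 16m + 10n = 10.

Step 1: Check solvability.
gcd(16, 10) = 2
Since 2 divides 10, solutions exist.

Step 2: Apply extended Euclidean algorithm to find gcd.
We find integers such that 16*x0 + 10*y0 = 2

Step 3: Scale the particular solution.
Multiply by 10/2 = 5:
m = 10, n = -15

Step 4: Verify.
16*(10) + 10*(-15) = 10 = 10 ✓

m = 10, n = -15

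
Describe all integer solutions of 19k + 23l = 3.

Step 1: Compute gcd(19, 23) = 1.
Since 1 divides 3, solutions exist.

Step 2: Find a particular solution using extended Euclidean algorithm.
We get k₀ = -18, l₀ = 15.
Check: 19*-18 + 23*15 = 3 = 3 ✓

Step 3: Write the general solution.
k = -18 + (23/1)t = -18 + 23t
l = 15 - (19/1)t = 15 - 19t
for any integer t.

k = -18 + 23t, l = 15 - 19t for integer t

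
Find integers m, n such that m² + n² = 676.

We need to find integers m, n > 0 such that m² + n² = 676.
Trying m = 10: n² = 676 - 10² = 676 - 100 = 576
n = 24
Check: 10² + 24² = 100 + 576 = 676 ✓

676 = 10² + 24²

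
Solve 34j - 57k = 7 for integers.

Step 1: Check solvability.
gcd(34, 57) = 1
Since 1 divides 7, solutions exist.

Step 2: Apply extended Euclidean algorithm to find gcd.
We find integers such that 34*x0 + 57*y0 = 1

Step 3: Scale the particular solution.
Multiply by 7/1 = 7:
j = -35, k = -21

Step 4: Verify.
34*(-35) - 57*(-21) = 7 = 7 ✓

j = -35, k = -21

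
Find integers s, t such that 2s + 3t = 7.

Step 1: Check solvability.
gcd(2, 3) = 1
Since 1 divides 7, solutions exist.

Step 2: Apply extended Euclidean algorithm to find gcd.
We find integers such that 2*x0 + 3*y0 = 1

Step 3: Scale the particular solution.
Multiply by 7/1 = 7:
s = -7, t = 7

Step 4: Verify.
2*(-7) + 3*(7) = 7 = 7 ✓

s = -7, t = 7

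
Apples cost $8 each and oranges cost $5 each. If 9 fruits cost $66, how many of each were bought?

Let a = apples, o = oranges.
a + o = 9
8a + 5o = 66
Substitute o = 9 - a:
8a + 5(9 - a) = 66
(8 - 5)a = 66 - 45
3a = 21
a = 7, o = 9 - 7 = 2

Apples: 7, Oranges: 2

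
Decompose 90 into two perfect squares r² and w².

We need to find integers r, w > 0 such that r² + w² = 90.
Trying r = 3: w² = 90 - 3² = 90 - 9 = 81
w = 9
Check: 3² + 9² = 9 + 81 = 90 ✓

90 = 3² + 9²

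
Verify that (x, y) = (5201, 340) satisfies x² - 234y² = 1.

Compute x² = 5201² = 27050401
Compute 234y² = 234·340² = 234·115600 = 27050400
x² - 234y² = 27050401 - 27050400 = 1
Since this equals 1, (5201, 340) is a solution.

Yes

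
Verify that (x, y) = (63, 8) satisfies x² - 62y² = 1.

Compute x² = 63² = 3969
Compute 62y² = 62·8² = 62·64 = 3968
x² - 62y² = 3969 - 3968 = 1
Since this equals 1, (63, 8) is a solution.

Yes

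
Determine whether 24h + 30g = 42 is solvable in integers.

Step 1: Compute gcd(24, 30).
gcd(24, 30) = 6

Step 2: Check divisibility.
Does 6 divide 42? 42 = 6 x 7, so yes.

By the theorem on linear Diophantine equations, 24h + 30g = 42 has integer solutions if and only if gcd(24, 30) divides 42. Since 6 | 42, solutions exist.

Yes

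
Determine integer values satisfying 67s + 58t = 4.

Step 1: Check solvability.
gcd(67, 58) = 1
Since 1 divides 4, solutions exist.

Step 2: Apply extended Euclidean algorithm to find gcd.
We find integers such that 67*x0 + 58*y0 = 1

Step 3: Scale the particular solution.
Multiply by 4/1 = 4:
s = 52, t = -60

Step 4: Verify.
67*(52) + 58*(-60) = 4 = 4 ✓

s = 52, t = -60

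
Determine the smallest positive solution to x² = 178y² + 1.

We seek the smallest positive integers (x, y) with x² - 178y² = 1, i.e., x² = 178y² + 1.
Try successive y values:
y = 1: x² = 178·1² + 1 = 179, not a perfect square
y = 2: x² = 178·2² + 1 = 713, not a perfect square
y = 3: x² = 178·3² + 1 = 1603, not a perfect square
... continuing the search (or via continued fractions) ...
y = 120: x² = 178·120² + 1 = 2563201, x = 1601 ✓

Verify: 1601² - 178·120² = 2563201 - 2563200 = 1 ✓

x = 1601, y = 120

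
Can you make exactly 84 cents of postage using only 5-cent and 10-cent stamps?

We need non-negative x, y with 5x + 10y = 84.
gcd(5, 10) = 5, and 5 does not divide 84.
No integer solutions exist, so certainly no non-negative ones.

No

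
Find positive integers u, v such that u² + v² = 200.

Search for u with 200 - u² a perfect square.
u = 2: 200 - 2² = 200 - 4 = 196 = 14² ✓
So u = 2, v = 14.

u = 2, v = 14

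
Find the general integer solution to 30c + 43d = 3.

Step 1: Compute gcd(30, 43) = 1.
Since 1 divides 3, solutions exist.

Step 2: Find a particular solution using extended Euclidean algorithm.
We get c₀ = -30, d₀ = 21.
Check: 30*-30 + 43*21 = 3 = 3 ✓

Step 3: Write the general solution.
c = -30 + (43/1)t = -30 + 43t
d = 21 - (30/1)t = 21 - 30t
for any integer t.

c = -30 + 43t, d = 21 - 30t for integer t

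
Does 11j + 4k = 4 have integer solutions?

Step 1: Compute gcd(11, 4).
gcd(11, 4) = 1

Step 2: Check divisibility.
Does 1 divide 4? 4 = 1 x 4, so yes.

By the theorem on linear Diophantine equations, 11j + 4k = 4 has integer solutions if and only if gcd(11, 4) divides 4. Since 1 | 4, solutions exist.

Yes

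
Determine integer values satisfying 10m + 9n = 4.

Step 1: Check solvability.
gcd(10, 9) = 1
Since 1 divides 4, solutions exist.

Step 2: Apply extended Euclidean algorithm to find gcd.
We find integers such that 10*x0 + 9*y0 = 1

Step 3: Scale the particular solution.
Multiply by 4/1 = 4:
m = 4, n = -4

Step 4: Verify.
10*(4) + 9*(-4) = 4 = 4 ✓

m = 4, n = -4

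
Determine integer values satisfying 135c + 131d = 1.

Step 1: Check solvability.
gcd(135, 131) = 1
Since 1 divides 1, solutions exist.

Step 2: Apply extended Euclidean algorithm to find gcd.
We find integers such that 135*x0 + 131*y0 = 1

Step 3: Scale the particular solution.
Multiply by 1/1 = 1:
c = 33, d = -34

Step 4: Verify.
135*(33) + 131*(-34) = 1 = 1 ✓

c = 33, d = -34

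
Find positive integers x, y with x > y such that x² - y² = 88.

Factor: x² - y² = (x+y)(x-y) = 88.
We need two factors of 88 with the same parity.
Use x+y = 44 and x-y = 2 (product 44·2 = 88).
Adding: 2x = 46, so x = 23.
Subtracting: 2y = 42, so y = 21.
Check: 23² - 21² = 529 - 441 = 88 ✓

x = 23, y = 21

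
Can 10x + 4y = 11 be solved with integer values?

Step 1: Compute gcd(10, 4).
gcd(10, 4) = 2

Step 2: Check divisibility.
Does 2 divide 11? 11 = 2 x 5 + 1, so no.

By the theorem on linear Diophantine equations, 10x + 4y = 11 has integer solutions if and only if gcd(10, 4) divides 11. Since 2 does not divide 11, no solutions exist.

No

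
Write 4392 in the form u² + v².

We need to find integers u, v > 0 such that u² + v² = 4392.
Trying u = 6: v² = 4392 - 6² = 4392 - 36 = 4356
v = 66
Check: 6² + 66² = 36 + 4356 = 4392 ✓

4392 = 6² + 66²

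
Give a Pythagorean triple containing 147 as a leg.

We need the other leg and hypotenuse such that 147² + x² = c².
Take x = 1196, c = 1205: 147² + 1196² = 21609 + 1430416 = 1452025 = 1205² ✓
Triple: (147, 1196, 1205)

(147, 1196, 1205)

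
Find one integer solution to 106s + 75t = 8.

Step 1: Check solvability.
gcd(106, 75) = 1
Since 1 divides 8, solutions exist.

Step 2: Apply extended Euclidean algorithm to find gcd.
We find integers such that 106*x0 + 75*y0 = 1

Step 3: Scale the particular solution.
Multiply by 8/1 = 8:
s = -232, t = 328

Step 4: Verify.
106*(-232) + 75*(328) = 8 = 8 ✓

s = -232, t = 328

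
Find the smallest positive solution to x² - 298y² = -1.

We need x² = 298y² - 1. Try successive y:
y = 1: x² = 298·1² - 1 = 297, not a perfect square
y = 2: x² = 298·2² - 1 = 1191, not a perfect square
y = 3: x² = 298·3² - 1 = 2681, not a perfect square
...
y = 23725: x² = 298·23725² - 1 = 167736936249 = 409557² ✓
Check: 409557² - 298·23725² = 167736936249 - 167736936250 = -1 ✓

x = 409557, y = 23725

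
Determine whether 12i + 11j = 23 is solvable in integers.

Step 1: Compute gcd(12, 11).
gcd(12, 11) = 1

Step 2: Check divisibility.
Does 1 divide 23? 23 = 1 x 23, so yes.

By the theorem on linear Diophantine equations, 12i + 11j = 23 has integer solutions if and only if gcd(12, 11) divides 23. Since 1 | 23, solutions exist.

Yes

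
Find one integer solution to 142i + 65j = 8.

Step 1: Check solvability.
gcd(142, 65) = 1
Since 1 divides 8, solutions exist.

Step 2: Apply extended Euclidean algorithm to find gcd.
We find integers such that 142*x0 + 65*y0 = 1

Step 3: Scale the particular solution.
Multiply by 8/1 = 8:
i = -216, j = 472

Step 4: Verify.
142*(-216) + 65*(472) = 8 = 8 ✓

i = -216, j = 472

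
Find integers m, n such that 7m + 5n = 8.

Step 1: Check solvability.
gcd(7, 5) = 1
Since 1 divides 8, solutions exist.

Step 2: Apply extended Euclidean algorithm to find gcd.
We find integers such that 7*x0 + 5*y0 = 1

Step 3: Scale the particular solution.
Multiply by 8/1 = 8:
m = -16, n = 24

Step 4: Verify.
7*(-16) + 5*(24) = 8 = 8 ✓

m = -16, n = 24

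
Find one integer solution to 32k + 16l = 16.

Step 1: Check solvability.
gcd(32, 16) = 16
Since 16 divides 16, solutions exist.

Step 2: Apply extended Euclidean algorithm to find gcd.
We find integers such that 32*x0 + 16*y0 = 16

Step 3: Scale the particular solution.
Multiply by 16/16 = 1:
k = 0, l = 1

Step 4: Verify.
32*(0) + 16*(1) = 16 = 16 ✓

k = 0, l = 1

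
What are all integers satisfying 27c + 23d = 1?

Step 1: Compute gcd(27, 23) = 1.
Since 1 divides 1, solutions exist.

Step 2: Find a particular solution using extended Euclidean algorithm.
We get c₀ = 6, d₀ = -7.
Check: 27*6 + 23*-7 = 1 = 1 ✓

Step 3: Write the general solution.
c = 6 + (23/1)t = 6 + 23t
d = -7 - (27/1)t = -7 - 27t
for any integer t.

c = 6 + 23t, d = -7 - 27t for integer t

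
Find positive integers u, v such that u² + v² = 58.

Search for u with 58 - u² a perfect square.
u = 3: 58 - 3² = 58 - 9 = 49 = 7² ✓
So u = 3, v = 7.

u = 3, v = 7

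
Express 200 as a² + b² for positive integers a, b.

We need to find integers a, b > 0 such that a² + b² = 200.
Trying a = 2: b² = 200 - 2² = 200 - 4 = 196
b = 14
Check: 2² + 14² = 4 + 196 = 200 ✓

200 = 2² + 14²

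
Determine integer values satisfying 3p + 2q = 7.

Step 1: Check solvability.
gcd(3, 2) = 1
Since 1 divides 7, solutions exist.

Step 2: Apply extended Euclidean algorithm to find gcd.
We find integers such that 3*x0 + 2*y0 = 1

Step 3: Scale the particular solution.
Multiply by 7/1 = 7:
p = 7, q = -7

Step 4: Verify.
3*(7) + 2*(-7) = 7 = 7 ✓

p = 7, q = -7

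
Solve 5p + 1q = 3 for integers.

Step 1: Check solvability.
gcd(5, 1) = 1
Since 1 divides 3, solutions exist.

Step 2: Apply extended Euclidean algorithm to find gcd.
We find integers such that 5*x0 + 1*y0 = 1

Step 3: Scale the particular solution.
Multiply by 3/1 = 3:
p = 0, q = 3

Step 4: Verify.
5*(0) + 1*(3) = 3 = 3 ✓

p = 0, q = 3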